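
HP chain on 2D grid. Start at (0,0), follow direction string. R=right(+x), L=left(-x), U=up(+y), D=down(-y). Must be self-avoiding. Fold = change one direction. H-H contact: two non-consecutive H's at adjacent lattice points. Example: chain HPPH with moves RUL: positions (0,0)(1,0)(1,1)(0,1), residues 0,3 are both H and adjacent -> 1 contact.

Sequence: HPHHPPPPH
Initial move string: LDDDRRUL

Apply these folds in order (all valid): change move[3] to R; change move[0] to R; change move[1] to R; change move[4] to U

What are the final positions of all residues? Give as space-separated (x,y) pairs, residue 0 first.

Initial moves: LDDDRRUL
Fold: move[3]->R => LDDRRRUL (positions: [(0, 0), (-1, 0), (-1, -1), (-1, -2), (0, -2), (1, -2), (2, -2), (2, -1), (1, -1)])
Fold: move[0]->R => RDDRRRUL (positions: [(0, 0), (1, 0), (1, -1), (1, -2), (2, -2), (3, -2), (4, -2), (4, -1), (3, -1)])
Fold: move[1]->R => RRDRRRUL (positions: [(0, 0), (1, 0), (2, 0), (2, -1), (3, -1), (4, -1), (5, -1), (5, 0), (4, 0)])
Fold: move[4]->U => RRDRURUL (positions: [(0, 0), (1, 0), (2, 0), (2, -1), (3, -1), (3, 0), (4, 0), (4, 1), (3, 1)])

Answer: (0,0) (1,0) (2,0) (2,-1) (3,-1) (3,0) (4,0) (4,1) (3,1)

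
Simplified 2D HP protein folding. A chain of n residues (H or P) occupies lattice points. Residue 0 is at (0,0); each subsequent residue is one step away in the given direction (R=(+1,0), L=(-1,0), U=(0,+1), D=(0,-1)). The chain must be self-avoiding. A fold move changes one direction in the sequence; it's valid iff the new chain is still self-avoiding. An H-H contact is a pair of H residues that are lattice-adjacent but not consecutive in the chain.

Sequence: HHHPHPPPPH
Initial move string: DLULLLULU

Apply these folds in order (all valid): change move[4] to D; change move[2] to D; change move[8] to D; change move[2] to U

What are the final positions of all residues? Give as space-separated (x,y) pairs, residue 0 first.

Initial moves: DLULLLULU
Fold: move[4]->D => DLULDLULU (positions: [(0, 0), (0, -1), (-1, -1), (-1, 0), (-2, 0), (-2, -1), (-3, -1), (-3, 0), (-4, 0), (-4, 1)])
Fold: move[2]->D => DLDLDLULU (positions: [(0, 0), (0, -1), (-1, -1), (-1, -2), (-2, -2), (-2, -3), (-3, -3), (-3, -2), (-4, -2), (-4, -1)])
Fold: move[8]->D => DLDLDLULD (positions: [(0, 0), (0, -1), (-1, -1), (-1, -2), (-2, -2), (-2, -3), (-3, -3), (-3, -2), (-4, -2), (-4, -3)])
Fold: move[2]->U => DLULDLULD (positions: [(0, 0), (0, -1), (-1, -1), (-1, 0), (-2, 0), (-2, -1), (-3, -1), (-3, 0), (-4, 0), (-4, -1)])

Answer: (0,0) (0,-1) (-1,-1) (-1,0) (-2,0) (-2,-1) (-3,-1) (-3,0) (-4,0) (-4,-1)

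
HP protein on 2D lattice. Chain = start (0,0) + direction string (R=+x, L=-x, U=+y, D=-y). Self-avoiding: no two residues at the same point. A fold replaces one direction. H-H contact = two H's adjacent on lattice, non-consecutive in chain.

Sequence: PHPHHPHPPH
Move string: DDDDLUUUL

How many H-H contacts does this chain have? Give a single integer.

Positions: [(0, 0), (0, -1), (0, -2), (0, -3), (0, -4), (-1, -4), (-1, -3), (-1, -2), (-1, -1), (-2, -1)]
H-H contact: residue 3 @(0,-3) - residue 6 @(-1, -3)

Answer: 1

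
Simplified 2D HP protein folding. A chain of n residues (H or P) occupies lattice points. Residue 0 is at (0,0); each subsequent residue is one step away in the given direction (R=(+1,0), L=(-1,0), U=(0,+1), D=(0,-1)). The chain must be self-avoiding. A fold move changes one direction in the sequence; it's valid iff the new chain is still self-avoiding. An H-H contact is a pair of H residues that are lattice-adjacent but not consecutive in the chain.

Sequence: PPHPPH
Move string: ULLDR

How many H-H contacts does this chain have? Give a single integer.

Answer: 1

Derivation:
Positions: [(0, 0), (0, 1), (-1, 1), (-2, 1), (-2, 0), (-1, 0)]
H-H contact: residue 2 @(-1,1) - residue 5 @(-1, 0)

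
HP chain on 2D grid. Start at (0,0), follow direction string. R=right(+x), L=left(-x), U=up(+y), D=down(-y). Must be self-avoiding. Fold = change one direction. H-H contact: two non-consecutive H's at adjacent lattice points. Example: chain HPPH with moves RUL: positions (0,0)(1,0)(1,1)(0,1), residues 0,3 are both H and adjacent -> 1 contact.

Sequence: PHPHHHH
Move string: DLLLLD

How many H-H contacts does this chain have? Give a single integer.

Answer: 0

Derivation:
Positions: [(0, 0), (0, -1), (-1, -1), (-2, -1), (-3, -1), (-4, -1), (-4, -2)]
No H-H contacts found.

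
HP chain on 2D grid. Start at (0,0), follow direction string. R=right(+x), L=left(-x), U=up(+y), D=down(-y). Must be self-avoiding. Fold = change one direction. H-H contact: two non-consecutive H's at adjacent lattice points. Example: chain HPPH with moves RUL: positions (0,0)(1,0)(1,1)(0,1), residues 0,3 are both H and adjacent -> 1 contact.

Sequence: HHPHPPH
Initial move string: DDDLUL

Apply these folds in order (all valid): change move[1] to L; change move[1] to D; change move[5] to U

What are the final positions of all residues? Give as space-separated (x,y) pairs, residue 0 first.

Answer: (0,0) (0,-1) (0,-2) (0,-3) (-1,-3) (-1,-2) (-1,-1)

Derivation:
Initial moves: DDDLUL
Fold: move[1]->L => DLDLUL (positions: [(0, 0), (0, -1), (-1, -1), (-1, -2), (-2, -2), (-2, -1), (-3, -1)])
Fold: move[1]->D => DDDLUL (positions: [(0, 0), (0, -1), (0, -2), (0, -3), (-1, -3), (-1, -2), (-2, -2)])
Fold: move[5]->U => DDDLUU (positions: [(0, 0), (0, -1), (0, -2), (0, -3), (-1, -3), (-1, -2), (-1, -1)])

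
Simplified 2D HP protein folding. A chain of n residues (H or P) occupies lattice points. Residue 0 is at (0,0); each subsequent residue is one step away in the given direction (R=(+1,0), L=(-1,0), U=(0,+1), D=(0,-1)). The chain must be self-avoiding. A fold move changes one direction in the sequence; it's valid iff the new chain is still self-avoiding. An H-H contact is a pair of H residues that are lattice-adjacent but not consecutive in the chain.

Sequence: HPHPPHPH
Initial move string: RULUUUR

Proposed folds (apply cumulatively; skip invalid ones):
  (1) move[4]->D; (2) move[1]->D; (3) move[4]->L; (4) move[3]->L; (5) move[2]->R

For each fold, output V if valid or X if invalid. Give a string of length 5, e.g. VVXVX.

Answer: XXVVX

Derivation:
Initial: RULUUUR -> [(0, 0), (1, 0), (1, 1), (0, 1), (0, 2), (0, 3), (0, 4), (1, 4)]
Fold 1: move[4]->D => RULUDUR INVALID (collision), skipped
Fold 2: move[1]->D => RDLUUUR INVALID (collision), skipped
Fold 3: move[4]->L => RULULUR VALID
Fold 4: move[3]->L => RULLLUR VALID
Fold 5: move[2]->R => RURLLUR INVALID (collision), skipped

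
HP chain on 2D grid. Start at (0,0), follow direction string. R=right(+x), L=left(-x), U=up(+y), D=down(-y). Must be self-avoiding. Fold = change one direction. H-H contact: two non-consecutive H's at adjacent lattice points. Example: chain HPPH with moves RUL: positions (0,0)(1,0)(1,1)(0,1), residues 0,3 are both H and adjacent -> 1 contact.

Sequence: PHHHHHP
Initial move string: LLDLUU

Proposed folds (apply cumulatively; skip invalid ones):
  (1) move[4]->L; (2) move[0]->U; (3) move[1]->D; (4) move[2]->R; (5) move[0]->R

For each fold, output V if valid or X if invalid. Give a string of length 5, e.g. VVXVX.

Initial: LLDLUU -> [(0, 0), (-1, 0), (-2, 0), (-2, -1), (-3, -1), (-3, 0), (-3, 1)]
Fold 1: move[4]->L => LLDLLU VALID
Fold 2: move[0]->U => ULDLLU VALID
Fold 3: move[1]->D => UDDLLU INVALID (collision), skipped
Fold 4: move[2]->R => ULRLLU INVALID (collision), skipped
Fold 5: move[0]->R => RLDLLU INVALID (collision), skipped

Answer: VVXXX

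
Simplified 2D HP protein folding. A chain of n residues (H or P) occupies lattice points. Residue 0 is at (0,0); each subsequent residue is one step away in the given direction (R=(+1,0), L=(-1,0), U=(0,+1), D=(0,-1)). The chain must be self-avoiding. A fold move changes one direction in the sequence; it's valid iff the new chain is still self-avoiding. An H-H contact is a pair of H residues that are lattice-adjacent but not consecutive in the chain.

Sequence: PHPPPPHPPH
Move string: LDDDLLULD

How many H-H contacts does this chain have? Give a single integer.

Positions: [(0, 0), (-1, 0), (-1, -1), (-1, -2), (-1, -3), (-2, -3), (-3, -3), (-3, -2), (-4, -2), (-4, -3)]
H-H contact: residue 6 @(-3,-3) - residue 9 @(-4, -3)

Answer: 1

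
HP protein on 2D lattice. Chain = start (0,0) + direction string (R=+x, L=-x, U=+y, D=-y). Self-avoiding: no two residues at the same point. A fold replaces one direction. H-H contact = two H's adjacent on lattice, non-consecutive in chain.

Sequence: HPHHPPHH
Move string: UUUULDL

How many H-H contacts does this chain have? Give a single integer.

Answer: 1

Derivation:
Positions: [(0, 0), (0, 1), (0, 2), (0, 3), (0, 4), (-1, 4), (-1, 3), (-2, 3)]
H-H contact: residue 3 @(0,3) - residue 6 @(-1, 3)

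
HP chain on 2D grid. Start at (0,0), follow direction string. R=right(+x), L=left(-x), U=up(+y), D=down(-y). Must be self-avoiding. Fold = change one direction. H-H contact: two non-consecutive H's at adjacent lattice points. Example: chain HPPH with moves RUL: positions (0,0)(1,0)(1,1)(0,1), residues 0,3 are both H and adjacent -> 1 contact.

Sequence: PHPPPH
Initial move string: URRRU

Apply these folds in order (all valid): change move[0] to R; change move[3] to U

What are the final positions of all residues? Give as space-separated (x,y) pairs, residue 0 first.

Initial moves: URRRU
Fold: move[0]->R => RRRRU (positions: [(0, 0), (1, 0), (2, 0), (3, 0), (4, 0), (4, 1)])
Fold: move[3]->U => RRRUU (positions: [(0, 0), (1, 0), (2, 0), (3, 0), (3, 1), (3, 2)])

Answer: (0,0) (1,0) (2,0) (3,0) (3,1) (3,2)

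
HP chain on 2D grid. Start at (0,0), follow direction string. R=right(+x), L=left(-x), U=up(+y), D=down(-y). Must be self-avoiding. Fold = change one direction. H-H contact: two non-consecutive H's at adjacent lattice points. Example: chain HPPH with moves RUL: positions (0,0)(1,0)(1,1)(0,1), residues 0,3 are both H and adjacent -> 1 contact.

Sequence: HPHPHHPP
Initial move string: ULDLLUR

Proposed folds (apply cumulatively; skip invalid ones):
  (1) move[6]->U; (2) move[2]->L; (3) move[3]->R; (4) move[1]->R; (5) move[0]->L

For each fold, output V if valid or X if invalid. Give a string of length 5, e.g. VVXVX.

Initial: ULDLLUR -> [(0, 0), (0, 1), (-1, 1), (-1, 0), (-2, 0), (-3, 0), (-3, 1), (-2, 1)]
Fold 1: move[6]->U => ULDLLUU VALID
Fold 2: move[2]->L => ULLLLUU VALID
Fold 3: move[3]->R => ULLRLUU INVALID (collision), skipped
Fold 4: move[1]->R => URLLLUU INVALID (collision), skipped
Fold 5: move[0]->L => LLLLLUU VALID

Answer: VVXXV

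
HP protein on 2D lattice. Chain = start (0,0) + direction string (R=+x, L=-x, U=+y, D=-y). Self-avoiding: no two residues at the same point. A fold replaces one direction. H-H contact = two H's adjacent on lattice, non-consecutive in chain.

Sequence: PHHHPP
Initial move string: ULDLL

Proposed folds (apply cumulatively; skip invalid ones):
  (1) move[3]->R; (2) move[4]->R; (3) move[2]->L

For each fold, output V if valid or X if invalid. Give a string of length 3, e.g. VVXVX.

Answer: XXV

Derivation:
Initial: ULDLL -> [(0, 0), (0, 1), (-1, 1), (-1, 0), (-2, 0), (-3, 0)]
Fold 1: move[3]->R => ULDRL INVALID (collision), skipped
Fold 2: move[4]->R => ULDLR INVALID (collision), skipped
Fold 3: move[2]->L => ULLLL VALID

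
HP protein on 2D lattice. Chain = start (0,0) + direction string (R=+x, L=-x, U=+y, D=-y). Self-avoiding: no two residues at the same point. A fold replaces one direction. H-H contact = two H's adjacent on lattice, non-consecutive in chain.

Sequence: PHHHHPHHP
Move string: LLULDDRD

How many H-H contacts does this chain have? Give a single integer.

Answer: 1

Derivation:
Positions: [(0, 0), (-1, 0), (-2, 0), (-2, 1), (-3, 1), (-3, 0), (-3, -1), (-2, -1), (-2, -2)]
H-H contact: residue 2 @(-2,0) - residue 7 @(-2, -1)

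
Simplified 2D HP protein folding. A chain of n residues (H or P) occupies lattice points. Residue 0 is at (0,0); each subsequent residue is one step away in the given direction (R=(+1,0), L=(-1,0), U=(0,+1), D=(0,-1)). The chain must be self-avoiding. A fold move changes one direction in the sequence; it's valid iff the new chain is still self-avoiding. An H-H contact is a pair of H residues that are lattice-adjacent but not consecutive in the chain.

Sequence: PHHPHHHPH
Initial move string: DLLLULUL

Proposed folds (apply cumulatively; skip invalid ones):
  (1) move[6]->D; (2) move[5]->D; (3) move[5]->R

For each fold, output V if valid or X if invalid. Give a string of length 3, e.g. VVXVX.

Answer: VXX

Derivation:
Initial: DLLLULUL -> [(0, 0), (0, -1), (-1, -1), (-2, -1), (-3, -1), (-3, 0), (-4, 0), (-4, 1), (-5, 1)]
Fold 1: move[6]->D => DLLLULDL VALID
Fold 2: move[5]->D => DLLLUDDL INVALID (collision), skipped
Fold 3: move[5]->R => DLLLURDL INVALID (collision), skipped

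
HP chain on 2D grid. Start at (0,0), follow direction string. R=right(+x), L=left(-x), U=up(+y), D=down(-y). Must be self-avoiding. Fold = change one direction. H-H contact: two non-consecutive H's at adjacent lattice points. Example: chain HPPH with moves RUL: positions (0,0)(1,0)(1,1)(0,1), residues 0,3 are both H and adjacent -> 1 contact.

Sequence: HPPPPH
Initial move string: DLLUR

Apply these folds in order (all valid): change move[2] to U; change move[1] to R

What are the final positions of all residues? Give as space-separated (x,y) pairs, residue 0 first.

Initial moves: DLLUR
Fold: move[2]->U => DLUUR (positions: [(0, 0), (0, -1), (-1, -1), (-1, 0), (-1, 1), (0, 1)])
Fold: move[1]->R => DRUUR (positions: [(0, 0), (0, -1), (1, -1), (1, 0), (1, 1), (2, 1)])

Answer: (0,0) (0,-1) (1,-1) (1,0) (1,1) (2,1)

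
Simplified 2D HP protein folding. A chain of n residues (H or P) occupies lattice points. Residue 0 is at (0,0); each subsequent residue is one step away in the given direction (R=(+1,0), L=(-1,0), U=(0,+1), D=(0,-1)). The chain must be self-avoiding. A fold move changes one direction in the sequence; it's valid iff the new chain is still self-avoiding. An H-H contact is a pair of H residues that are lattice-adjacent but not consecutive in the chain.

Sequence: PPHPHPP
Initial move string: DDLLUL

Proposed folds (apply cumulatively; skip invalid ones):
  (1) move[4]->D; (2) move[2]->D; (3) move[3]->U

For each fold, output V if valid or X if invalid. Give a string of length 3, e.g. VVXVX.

Answer: VVX

Derivation:
Initial: DDLLUL -> [(0, 0), (0, -1), (0, -2), (-1, -2), (-2, -2), (-2, -1), (-3, -1)]
Fold 1: move[4]->D => DDLLDL VALID
Fold 2: move[2]->D => DDDLDL VALID
Fold 3: move[3]->U => DDDUDL INVALID (collision), skipped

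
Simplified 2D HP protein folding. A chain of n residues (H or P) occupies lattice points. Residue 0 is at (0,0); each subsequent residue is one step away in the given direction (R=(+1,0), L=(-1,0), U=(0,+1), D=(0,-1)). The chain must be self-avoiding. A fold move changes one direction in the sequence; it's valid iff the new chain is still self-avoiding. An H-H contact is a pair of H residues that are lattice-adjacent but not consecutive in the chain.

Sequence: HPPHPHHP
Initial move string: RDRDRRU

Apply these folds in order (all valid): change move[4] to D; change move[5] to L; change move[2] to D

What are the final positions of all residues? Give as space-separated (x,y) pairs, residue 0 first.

Initial moves: RDRDRRU
Fold: move[4]->D => RDRDDRU (positions: [(0, 0), (1, 0), (1, -1), (2, -1), (2, -2), (2, -3), (3, -3), (3, -2)])
Fold: move[5]->L => RDRDDLU (positions: [(0, 0), (1, 0), (1, -1), (2, -1), (2, -2), (2, -3), (1, -3), (1, -2)])
Fold: move[2]->D => RDDDDLU (positions: [(0, 0), (1, 0), (1, -1), (1, -2), (1, -3), (1, -4), (0, -4), (0, -3)])

Answer: (0,0) (1,0) (1,-1) (1,-2) (1,-3) (1,-4) (0,-4) (0,-3)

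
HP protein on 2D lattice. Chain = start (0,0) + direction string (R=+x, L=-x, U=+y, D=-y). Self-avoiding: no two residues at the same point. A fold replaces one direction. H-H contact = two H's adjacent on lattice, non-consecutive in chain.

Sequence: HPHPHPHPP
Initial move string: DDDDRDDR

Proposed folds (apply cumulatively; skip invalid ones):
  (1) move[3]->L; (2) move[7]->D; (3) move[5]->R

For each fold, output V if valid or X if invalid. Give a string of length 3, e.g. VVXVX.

Answer: XVV

Derivation:
Initial: DDDDRDDR -> [(0, 0), (0, -1), (0, -2), (0, -3), (0, -4), (1, -4), (1, -5), (1, -6), (2, -6)]
Fold 1: move[3]->L => DDDLRDDR INVALID (collision), skipped
Fold 2: move[7]->D => DDDDRDDD VALID
Fold 3: move[5]->R => DDDDRRDD VALID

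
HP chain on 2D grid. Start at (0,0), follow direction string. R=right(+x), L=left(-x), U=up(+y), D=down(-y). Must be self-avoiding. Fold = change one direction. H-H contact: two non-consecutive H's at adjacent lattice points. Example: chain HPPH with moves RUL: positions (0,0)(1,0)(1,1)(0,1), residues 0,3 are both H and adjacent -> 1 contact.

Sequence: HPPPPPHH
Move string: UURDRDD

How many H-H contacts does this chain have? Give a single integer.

Positions: [(0, 0), (0, 1), (0, 2), (1, 2), (1, 1), (2, 1), (2, 0), (2, -1)]
No H-H contacts found.

Answer: 0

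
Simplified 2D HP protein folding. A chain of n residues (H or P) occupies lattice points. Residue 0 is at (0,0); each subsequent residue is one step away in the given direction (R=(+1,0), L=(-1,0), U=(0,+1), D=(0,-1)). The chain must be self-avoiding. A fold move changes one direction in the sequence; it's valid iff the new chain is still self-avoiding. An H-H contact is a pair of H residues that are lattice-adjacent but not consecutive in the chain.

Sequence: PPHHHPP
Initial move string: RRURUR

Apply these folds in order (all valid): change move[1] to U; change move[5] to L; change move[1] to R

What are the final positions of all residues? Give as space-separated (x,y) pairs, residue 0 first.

Initial moves: RRURUR
Fold: move[1]->U => RUURUR (positions: [(0, 0), (1, 0), (1, 1), (1, 2), (2, 2), (2, 3), (3, 3)])
Fold: move[5]->L => RUURUL (positions: [(0, 0), (1, 0), (1, 1), (1, 2), (2, 2), (2, 3), (1, 3)])
Fold: move[1]->R => RRURUL (positions: [(0, 0), (1, 0), (2, 0), (2, 1), (3, 1), (3, 2), (2, 2)])

Answer: (0,0) (1,0) (2,0) (2,1) (3,1) (3,2) (2,2)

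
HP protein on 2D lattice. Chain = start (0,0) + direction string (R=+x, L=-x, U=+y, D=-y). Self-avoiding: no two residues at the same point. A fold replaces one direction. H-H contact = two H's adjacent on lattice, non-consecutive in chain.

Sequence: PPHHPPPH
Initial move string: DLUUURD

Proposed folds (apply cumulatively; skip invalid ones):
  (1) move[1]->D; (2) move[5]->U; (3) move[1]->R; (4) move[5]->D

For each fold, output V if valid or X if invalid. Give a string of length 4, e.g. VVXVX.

Answer: XXVX

Derivation:
Initial: DLUUURD -> [(0, 0), (0, -1), (-1, -1), (-1, 0), (-1, 1), (-1, 2), (0, 2), (0, 1)]
Fold 1: move[1]->D => DDUUURD INVALID (collision), skipped
Fold 2: move[5]->U => DLUUUUD INVALID (collision), skipped
Fold 3: move[1]->R => DRUUURD VALID
Fold 4: move[5]->D => DRUUUDD INVALID (collision), skipped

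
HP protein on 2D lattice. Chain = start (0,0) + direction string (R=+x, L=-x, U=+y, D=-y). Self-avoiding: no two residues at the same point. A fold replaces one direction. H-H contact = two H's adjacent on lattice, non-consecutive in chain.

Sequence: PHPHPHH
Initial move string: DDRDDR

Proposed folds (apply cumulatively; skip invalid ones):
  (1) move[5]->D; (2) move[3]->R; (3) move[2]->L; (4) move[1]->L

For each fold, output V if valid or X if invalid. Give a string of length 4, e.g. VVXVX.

Initial: DDRDDR -> [(0, 0), (0, -1), (0, -2), (1, -2), (1, -3), (1, -4), (2, -4)]
Fold 1: move[5]->D => DDRDDD VALID
Fold 2: move[3]->R => DDRRDD VALID
Fold 3: move[2]->L => DDLRDD INVALID (collision), skipped
Fold 4: move[1]->L => DLRRDD INVALID (collision), skipped

Answer: VVXX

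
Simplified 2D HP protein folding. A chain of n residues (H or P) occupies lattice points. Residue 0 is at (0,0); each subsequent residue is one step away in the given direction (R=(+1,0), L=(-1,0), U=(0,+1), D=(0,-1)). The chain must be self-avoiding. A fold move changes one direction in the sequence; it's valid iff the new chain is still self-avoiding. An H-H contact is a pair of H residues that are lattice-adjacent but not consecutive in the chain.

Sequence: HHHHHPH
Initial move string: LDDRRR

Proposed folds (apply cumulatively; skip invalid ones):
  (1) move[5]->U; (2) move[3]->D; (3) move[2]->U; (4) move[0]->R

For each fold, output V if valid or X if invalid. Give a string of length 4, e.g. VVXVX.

Answer: VVXV

Derivation:
Initial: LDDRRR -> [(0, 0), (-1, 0), (-1, -1), (-1, -2), (0, -2), (1, -2), (2, -2)]
Fold 1: move[5]->U => LDDRRU VALID
Fold 2: move[3]->D => LDDDRU VALID
Fold 3: move[2]->U => LDUDRU INVALID (collision), skipped
Fold 4: move[0]->R => RDDDRU VALID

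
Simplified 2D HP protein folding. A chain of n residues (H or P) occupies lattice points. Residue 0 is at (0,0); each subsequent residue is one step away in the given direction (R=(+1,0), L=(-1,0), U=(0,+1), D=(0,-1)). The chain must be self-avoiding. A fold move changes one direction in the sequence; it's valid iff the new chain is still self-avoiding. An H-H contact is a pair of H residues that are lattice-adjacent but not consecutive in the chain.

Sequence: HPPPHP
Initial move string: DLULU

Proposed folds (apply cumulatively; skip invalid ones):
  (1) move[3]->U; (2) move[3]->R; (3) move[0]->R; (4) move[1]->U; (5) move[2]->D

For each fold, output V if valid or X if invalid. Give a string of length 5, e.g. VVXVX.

Answer: VXXXX

Derivation:
Initial: DLULU -> [(0, 0), (0, -1), (-1, -1), (-1, 0), (-2, 0), (-2, 1)]
Fold 1: move[3]->U => DLUUU VALID
Fold 2: move[3]->R => DLURU INVALID (collision), skipped
Fold 3: move[0]->R => RLUUU INVALID (collision), skipped
Fold 4: move[1]->U => DUUUU INVALID (collision), skipped
Fold 5: move[2]->D => DLDUU INVALID (collision), skipped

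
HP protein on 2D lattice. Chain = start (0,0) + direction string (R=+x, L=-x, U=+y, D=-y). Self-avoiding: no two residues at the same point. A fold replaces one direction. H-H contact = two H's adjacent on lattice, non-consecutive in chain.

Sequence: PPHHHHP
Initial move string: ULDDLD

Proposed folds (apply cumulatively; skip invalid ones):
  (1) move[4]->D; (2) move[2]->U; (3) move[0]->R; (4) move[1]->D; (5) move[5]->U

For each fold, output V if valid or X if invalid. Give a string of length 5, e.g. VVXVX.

Answer: VXXXX

Derivation:
Initial: ULDDLD -> [(0, 0), (0, 1), (-1, 1), (-1, 0), (-1, -1), (-2, -1), (-2, -2)]
Fold 1: move[4]->D => ULDDDD VALID
Fold 2: move[2]->U => ULUDDD INVALID (collision), skipped
Fold 3: move[0]->R => RLDDDD INVALID (collision), skipped
Fold 4: move[1]->D => UDDDDD INVALID (collision), skipped
Fold 5: move[5]->U => ULDDDU INVALID (collision), skipped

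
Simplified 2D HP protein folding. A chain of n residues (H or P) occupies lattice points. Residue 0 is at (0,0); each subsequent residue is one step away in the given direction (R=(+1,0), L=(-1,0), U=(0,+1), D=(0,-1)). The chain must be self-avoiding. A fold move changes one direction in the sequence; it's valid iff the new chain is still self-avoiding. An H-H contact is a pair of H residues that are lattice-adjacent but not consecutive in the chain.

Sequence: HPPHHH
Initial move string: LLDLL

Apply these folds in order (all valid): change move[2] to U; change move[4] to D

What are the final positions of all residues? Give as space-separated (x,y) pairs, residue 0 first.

Initial moves: LLDLL
Fold: move[2]->U => LLULL (positions: [(0, 0), (-1, 0), (-2, 0), (-2, 1), (-3, 1), (-4, 1)])
Fold: move[4]->D => LLULD (positions: [(0, 0), (-1, 0), (-2, 0), (-2, 1), (-3, 1), (-3, 0)])

Answer: (0,0) (-1,0) (-2,0) (-2,1) (-3,1) (-3,0)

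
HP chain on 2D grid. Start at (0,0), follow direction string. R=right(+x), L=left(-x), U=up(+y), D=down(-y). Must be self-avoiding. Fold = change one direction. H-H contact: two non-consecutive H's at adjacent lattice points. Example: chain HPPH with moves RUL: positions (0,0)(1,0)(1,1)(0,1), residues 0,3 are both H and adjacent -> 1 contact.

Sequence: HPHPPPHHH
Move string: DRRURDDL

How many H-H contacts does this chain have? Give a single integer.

Positions: [(0, 0), (0, -1), (1, -1), (2, -1), (2, 0), (3, 0), (3, -1), (3, -2), (2, -2)]
No H-H contacts found.

Answer: 0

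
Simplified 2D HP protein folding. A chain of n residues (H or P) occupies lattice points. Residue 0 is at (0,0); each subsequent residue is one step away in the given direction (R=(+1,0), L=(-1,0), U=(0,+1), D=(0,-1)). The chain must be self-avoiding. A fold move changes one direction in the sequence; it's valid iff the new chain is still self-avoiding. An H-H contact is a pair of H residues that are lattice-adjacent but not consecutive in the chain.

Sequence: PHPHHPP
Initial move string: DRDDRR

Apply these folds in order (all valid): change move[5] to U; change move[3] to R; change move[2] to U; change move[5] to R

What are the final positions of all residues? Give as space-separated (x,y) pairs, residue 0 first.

Initial moves: DRDDRR
Fold: move[5]->U => DRDDRU (positions: [(0, 0), (0, -1), (1, -1), (1, -2), (1, -3), (2, -3), (2, -2)])
Fold: move[3]->R => DRDRRU (positions: [(0, 0), (0, -1), (1, -1), (1, -2), (2, -2), (3, -2), (3, -1)])
Fold: move[2]->U => DRURRU (positions: [(0, 0), (0, -1), (1, -1), (1, 0), (2, 0), (3, 0), (3, 1)])
Fold: move[5]->R => DRURRR (positions: [(0, 0), (0, -1), (1, -1), (1, 0), (2, 0), (3, 0), (4, 0)])

Answer: (0,0) (0,-1) (1,-1) (1,0) (2,0) (3,0) (4,0)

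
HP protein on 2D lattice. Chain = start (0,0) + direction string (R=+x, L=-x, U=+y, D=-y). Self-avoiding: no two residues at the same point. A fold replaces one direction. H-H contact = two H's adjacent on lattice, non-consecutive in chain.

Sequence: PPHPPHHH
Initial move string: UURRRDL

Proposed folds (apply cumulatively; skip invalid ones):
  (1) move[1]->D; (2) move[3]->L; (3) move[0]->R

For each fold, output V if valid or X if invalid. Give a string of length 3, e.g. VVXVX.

Answer: XXV

Derivation:
Initial: UURRRDL -> [(0, 0), (0, 1), (0, 2), (1, 2), (2, 2), (3, 2), (3, 1), (2, 1)]
Fold 1: move[1]->D => UDRRRDL INVALID (collision), skipped
Fold 2: move[3]->L => UURLRDL INVALID (collision), skipped
Fold 3: move[0]->R => RURRRDL VALID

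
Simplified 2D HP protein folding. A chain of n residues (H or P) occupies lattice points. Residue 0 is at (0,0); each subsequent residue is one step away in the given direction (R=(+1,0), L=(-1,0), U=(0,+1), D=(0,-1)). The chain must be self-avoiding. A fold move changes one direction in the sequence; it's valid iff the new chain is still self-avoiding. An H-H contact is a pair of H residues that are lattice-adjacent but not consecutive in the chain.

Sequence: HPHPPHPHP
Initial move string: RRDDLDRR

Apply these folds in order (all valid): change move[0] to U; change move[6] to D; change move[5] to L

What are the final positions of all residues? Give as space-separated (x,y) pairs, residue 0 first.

Answer: (0,0) (0,1) (1,1) (1,0) (1,-1) (0,-1) (-1,-1) (-1,-2) (0,-2)

Derivation:
Initial moves: RRDDLDRR
Fold: move[0]->U => URDDLDRR (positions: [(0, 0), (0, 1), (1, 1), (1, 0), (1, -1), (0, -1), (0, -2), (1, -2), (2, -2)])
Fold: move[6]->D => URDDLDDR (positions: [(0, 0), (0, 1), (1, 1), (1, 0), (1, -1), (0, -1), (0, -2), (0, -3), (1, -3)])
Fold: move[5]->L => URDDLLDR (positions: [(0, 0), (0, 1), (1, 1), (1, 0), (1, -1), (0, -1), (-1, -1), (-1, -2), (0, -2)])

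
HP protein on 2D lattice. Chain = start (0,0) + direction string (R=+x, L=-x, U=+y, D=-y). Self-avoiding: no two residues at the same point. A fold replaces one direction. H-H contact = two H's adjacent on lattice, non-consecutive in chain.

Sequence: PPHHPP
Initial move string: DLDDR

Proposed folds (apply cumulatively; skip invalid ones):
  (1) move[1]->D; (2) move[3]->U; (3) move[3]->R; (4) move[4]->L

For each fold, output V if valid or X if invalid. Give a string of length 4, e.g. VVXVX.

Initial: DLDDR -> [(0, 0), (0, -1), (-1, -1), (-1, -2), (-1, -3), (0, -3)]
Fold 1: move[1]->D => DDDDR VALID
Fold 2: move[3]->U => DDDUR INVALID (collision), skipped
Fold 3: move[3]->R => DDDRR VALID
Fold 4: move[4]->L => DDDRL INVALID (collision), skipped

Answer: VXVX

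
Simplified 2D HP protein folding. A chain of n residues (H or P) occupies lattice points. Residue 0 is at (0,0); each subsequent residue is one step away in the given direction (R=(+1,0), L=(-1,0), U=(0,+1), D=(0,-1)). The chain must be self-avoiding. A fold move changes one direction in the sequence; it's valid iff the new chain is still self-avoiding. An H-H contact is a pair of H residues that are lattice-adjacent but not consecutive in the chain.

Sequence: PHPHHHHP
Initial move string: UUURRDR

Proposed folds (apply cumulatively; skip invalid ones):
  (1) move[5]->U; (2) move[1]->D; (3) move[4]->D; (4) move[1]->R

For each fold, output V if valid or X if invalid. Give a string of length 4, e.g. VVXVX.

Initial: UUURRDR -> [(0, 0), (0, 1), (0, 2), (0, 3), (1, 3), (2, 3), (2, 2), (3, 2)]
Fold 1: move[5]->U => UUURRUR VALID
Fold 2: move[1]->D => UDURRUR INVALID (collision), skipped
Fold 3: move[4]->D => UUURDUR INVALID (collision), skipped
Fold 4: move[1]->R => URURRUR VALID

Answer: VXXV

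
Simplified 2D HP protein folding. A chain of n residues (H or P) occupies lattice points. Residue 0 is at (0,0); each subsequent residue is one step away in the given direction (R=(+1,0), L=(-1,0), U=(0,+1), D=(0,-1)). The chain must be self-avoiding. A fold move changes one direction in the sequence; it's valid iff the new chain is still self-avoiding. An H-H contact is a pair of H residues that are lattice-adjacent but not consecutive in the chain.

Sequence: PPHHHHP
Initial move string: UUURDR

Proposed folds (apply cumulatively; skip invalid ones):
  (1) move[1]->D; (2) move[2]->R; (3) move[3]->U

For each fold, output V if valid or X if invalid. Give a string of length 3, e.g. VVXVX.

Answer: XVX

Derivation:
Initial: UUURDR -> [(0, 0), (0, 1), (0, 2), (0, 3), (1, 3), (1, 2), (2, 2)]
Fold 1: move[1]->D => UDURDR INVALID (collision), skipped
Fold 2: move[2]->R => UURRDR VALID
Fold 3: move[3]->U => UURUDR INVALID (collision), skipped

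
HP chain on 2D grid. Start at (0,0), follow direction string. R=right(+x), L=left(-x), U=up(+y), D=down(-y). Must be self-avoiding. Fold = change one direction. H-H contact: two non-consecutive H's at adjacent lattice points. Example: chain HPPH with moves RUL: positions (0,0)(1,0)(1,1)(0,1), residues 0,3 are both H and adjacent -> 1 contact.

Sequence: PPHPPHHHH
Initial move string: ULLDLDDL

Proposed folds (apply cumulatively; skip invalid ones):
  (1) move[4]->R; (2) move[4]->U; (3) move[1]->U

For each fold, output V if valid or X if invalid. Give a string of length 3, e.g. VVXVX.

Initial: ULLDLDDL -> [(0, 0), (0, 1), (-1, 1), (-2, 1), (-2, 0), (-3, 0), (-3, -1), (-3, -2), (-4, -2)]
Fold 1: move[4]->R => ULLDRDDL VALID
Fold 2: move[4]->U => ULLDUDDL INVALID (collision), skipped
Fold 3: move[1]->U => UULDRDDL INVALID (collision), skipped

Answer: VXX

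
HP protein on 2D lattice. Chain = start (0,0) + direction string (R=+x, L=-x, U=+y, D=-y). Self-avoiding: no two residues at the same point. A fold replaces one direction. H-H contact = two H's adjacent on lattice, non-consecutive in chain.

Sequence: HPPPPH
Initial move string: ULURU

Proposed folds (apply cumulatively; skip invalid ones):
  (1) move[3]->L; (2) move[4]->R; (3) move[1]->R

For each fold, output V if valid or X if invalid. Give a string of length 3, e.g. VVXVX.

Initial: ULURU -> [(0, 0), (0, 1), (-1, 1), (-1, 2), (0, 2), (0, 3)]
Fold 1: move[3]->L => ULULU VALID
Fold 2: move[4]->R => ULULR INVALID (collision), skipped
Fold 3: move[1]->R => URULU VALID

Answer: VXV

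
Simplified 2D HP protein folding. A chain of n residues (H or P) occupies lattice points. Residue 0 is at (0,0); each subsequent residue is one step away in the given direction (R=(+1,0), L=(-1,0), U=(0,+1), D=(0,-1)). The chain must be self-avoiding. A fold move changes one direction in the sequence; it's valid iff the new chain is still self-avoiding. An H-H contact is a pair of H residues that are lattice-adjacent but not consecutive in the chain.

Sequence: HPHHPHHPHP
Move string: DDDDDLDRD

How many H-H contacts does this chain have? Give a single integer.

Answer: 1

Derivation:
Positions: [(0, 0), (0, -1), (0, -2), (0, -3), (0, -4), (0, -5), (-1, -5), (-1, -6), (0, -6), (0, -7)]
H-H contact: residue 5 @(0,-5) - residue 8 @(0, -6)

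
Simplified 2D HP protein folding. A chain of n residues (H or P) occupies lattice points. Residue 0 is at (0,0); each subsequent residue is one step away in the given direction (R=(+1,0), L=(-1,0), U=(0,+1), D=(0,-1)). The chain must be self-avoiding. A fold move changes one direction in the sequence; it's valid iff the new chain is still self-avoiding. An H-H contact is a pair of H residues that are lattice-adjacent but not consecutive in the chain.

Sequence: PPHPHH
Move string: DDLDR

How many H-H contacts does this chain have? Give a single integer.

Answer: 1

Derivation:
Positions: [(0, 0), (0, -1), (0, -2), (-1, -2), (-1, -3), (0, -3)]
H-H contact: residue 2 @(0,-2) - residue 5 @(0, -3)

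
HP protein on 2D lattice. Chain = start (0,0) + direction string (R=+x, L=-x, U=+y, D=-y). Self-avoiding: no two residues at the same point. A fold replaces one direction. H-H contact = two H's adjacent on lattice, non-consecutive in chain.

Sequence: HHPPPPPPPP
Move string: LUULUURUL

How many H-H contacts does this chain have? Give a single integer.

Positions: [(0, 0), (-1, 0), (-1, 1), (-1, 2), (-2, 2), (-2, 3), (-2, 4), (-1, 4), (-1, 5), (-2, 5)]
No H-H contacts found.

Answer: 0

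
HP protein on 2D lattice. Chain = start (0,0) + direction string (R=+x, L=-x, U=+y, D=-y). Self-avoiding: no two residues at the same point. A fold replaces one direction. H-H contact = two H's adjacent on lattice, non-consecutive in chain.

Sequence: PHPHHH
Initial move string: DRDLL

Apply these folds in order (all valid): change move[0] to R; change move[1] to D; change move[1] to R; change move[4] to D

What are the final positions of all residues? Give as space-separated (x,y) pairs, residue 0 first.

Initial moves: DRDLL
Fold: move[0]->R => RRDLL (positions: [(0, 0), (1, 0), (2, 0), (2, -1), (1, -1), (0, -1)])
Fold: move[1]->D => RDDLL (positions: [(0, 0), (1, 0), (1, -1), (1, -2), (0, -2), (-1, -2)])
Fold: move[1]->R => RRDLL (positions: [(0, 0), (1, 0), (2, 0), (2, -1), (1, -1), (0, -1)])
Fold: move[4]->D => RRDLD (positions: [(0, 0), (1, 0), (2, 0), (2, -1), (1, -1), (1, -2)])

Answer: (0,0) (1,0) (2,0) (2,-1) (1,-1) (1,-2)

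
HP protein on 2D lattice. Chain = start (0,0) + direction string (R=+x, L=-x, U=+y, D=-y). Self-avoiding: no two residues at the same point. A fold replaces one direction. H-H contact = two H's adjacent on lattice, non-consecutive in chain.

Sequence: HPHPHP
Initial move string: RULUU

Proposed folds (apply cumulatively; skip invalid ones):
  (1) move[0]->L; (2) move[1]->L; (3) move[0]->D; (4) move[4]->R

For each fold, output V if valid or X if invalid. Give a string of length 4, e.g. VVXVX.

Answer: VVVV

Derivation:
Initial: RULUU -> [(0, 0), (1, 0), (1, 1), (0, 1), (0, 2), (0, 3)]
Fold 1: move[0]->L => LULUU VALID
Fold 2: move[1]->L => LLLUU VALID
Fold 3: move[0]->D => DLLUU VALID
Fold 4: move[4]->R => DLLUR VALID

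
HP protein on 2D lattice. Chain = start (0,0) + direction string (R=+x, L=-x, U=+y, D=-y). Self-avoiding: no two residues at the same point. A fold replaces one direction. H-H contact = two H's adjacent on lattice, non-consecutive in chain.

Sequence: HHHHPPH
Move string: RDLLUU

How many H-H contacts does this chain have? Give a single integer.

Answer: 1

Derivation:
Positions: [(0, 0), (1, 0), (1, -1), (0, -1), (-1, -1), (-1, 0), (-1, 1)]
H-H contact: residue 0 @(0,0) - residue 3 @(0, -1)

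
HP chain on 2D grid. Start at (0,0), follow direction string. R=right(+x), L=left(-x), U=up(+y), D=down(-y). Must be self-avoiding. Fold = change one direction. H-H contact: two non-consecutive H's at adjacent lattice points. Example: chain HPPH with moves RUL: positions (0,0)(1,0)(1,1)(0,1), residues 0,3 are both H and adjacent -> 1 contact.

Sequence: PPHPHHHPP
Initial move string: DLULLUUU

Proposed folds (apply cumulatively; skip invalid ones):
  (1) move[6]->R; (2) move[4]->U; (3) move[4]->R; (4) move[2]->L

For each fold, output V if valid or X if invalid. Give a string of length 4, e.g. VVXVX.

Answer: VVXV

Derivation:
Initial: DLULLUUU -> [(0, 0), (0, -1), (-1, -1), (-1, 0), (-2, 0), (-3, 0), (-3, 1), (-3, 2), (-3, 3)]
Fold 1: move[6]->R => DLULLURU VALID
Fold 2: move[4]->U => DLULUURU VALID
Fold 3: move[4]->R => DLULRURU INVALID (collision), skipped
Fold 4: move[2]->L => DLLLUURU VALID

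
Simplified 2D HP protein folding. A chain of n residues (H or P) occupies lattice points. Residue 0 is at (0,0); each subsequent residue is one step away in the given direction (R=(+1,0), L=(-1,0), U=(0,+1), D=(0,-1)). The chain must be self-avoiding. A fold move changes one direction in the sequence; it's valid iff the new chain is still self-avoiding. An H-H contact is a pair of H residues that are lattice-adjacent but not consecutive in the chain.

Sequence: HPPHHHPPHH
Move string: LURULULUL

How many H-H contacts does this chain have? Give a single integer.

Answer: 1

Derivation:
Positions: [(0, 0), (-1, 0), (-1, 1), (0, 1), (0, 2), (-1, 2), (-1, 3), (-2, 3), (-2, 4), (-3, 4)]
H-H contact: residue 0 @(0,0) - residue 3 @(0, 1)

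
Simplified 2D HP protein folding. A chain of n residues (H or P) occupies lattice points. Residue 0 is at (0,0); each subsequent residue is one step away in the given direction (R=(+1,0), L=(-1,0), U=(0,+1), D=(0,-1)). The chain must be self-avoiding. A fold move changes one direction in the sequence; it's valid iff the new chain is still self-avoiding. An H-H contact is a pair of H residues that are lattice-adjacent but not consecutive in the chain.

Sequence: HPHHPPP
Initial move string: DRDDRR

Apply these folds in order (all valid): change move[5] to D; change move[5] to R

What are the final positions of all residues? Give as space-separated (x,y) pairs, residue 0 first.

Initial moves: DRDDRR
Fold: move[5]->D => DRDDRD (positions: [(0, 0), (0, -1), (1, -1), (1, -2), (1, -3), (2, -3), (2, -4)])
Fold: move[5]->R => DRDDRR (positions: [(0, 0), (0, -1), (1, -1), (1, -2), (1, -3), (2, -3), (3, -3)])

Answer: (0,0) (0,-1) (1,-1) (1,-2) (1,-3) (2,-3) (3,-3)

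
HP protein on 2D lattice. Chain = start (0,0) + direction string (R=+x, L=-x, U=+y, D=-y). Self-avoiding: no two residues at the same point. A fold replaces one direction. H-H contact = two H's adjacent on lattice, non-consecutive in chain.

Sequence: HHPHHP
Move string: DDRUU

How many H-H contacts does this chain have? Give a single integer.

Positions: [(0, 0), (0, -1), (0, -2), (1, -2), (1, -1), (1, 0)]
H-H contact: residue 1 @(0,-1) - residue 4 @(1, -1)

Answer: 1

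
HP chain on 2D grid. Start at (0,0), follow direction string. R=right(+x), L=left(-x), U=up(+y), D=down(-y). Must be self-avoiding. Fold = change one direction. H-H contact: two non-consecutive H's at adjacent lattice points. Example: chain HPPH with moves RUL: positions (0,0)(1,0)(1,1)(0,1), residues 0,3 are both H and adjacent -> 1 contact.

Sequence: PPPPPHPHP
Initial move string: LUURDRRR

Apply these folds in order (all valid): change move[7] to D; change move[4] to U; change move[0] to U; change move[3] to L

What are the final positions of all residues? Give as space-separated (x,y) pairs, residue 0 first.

Initial moves: LUURDRRR
Fold: move[7]->D => LUURDRRD (positions: [(0, 0), (-1, 0), (-1, 1), (-1, 2), (0, 2), (0, 1), (1, 1), (2, 1), (2, 0)])
Fold: move[4]->U => LUURURRD (positions: [(0, 0), (-1, 0), (-1, 1), (-1, 2), (0, 2), (0, 3), (1, 3), (2, 3), (2, 2)])
Fold: move[0]->U => UUURURRD (positions: [(0, 0), (0, 1), (0, 2), (0, 3), (1, 3), (1, 4), (2, 4), (3, 4), (3, 3)])
Fold: move[3]->L => UUULURRD (positions: [(0, 0), (0, 1), (0, 2), (0, 3), (-1, 3), (-1, 4), (0, 4), (1, 4), (1, 3)])

Answer: (0,0) (0,1) (0,2) (0,3) (-1,3) (-1,4) (0,4) (1,4) (1,3)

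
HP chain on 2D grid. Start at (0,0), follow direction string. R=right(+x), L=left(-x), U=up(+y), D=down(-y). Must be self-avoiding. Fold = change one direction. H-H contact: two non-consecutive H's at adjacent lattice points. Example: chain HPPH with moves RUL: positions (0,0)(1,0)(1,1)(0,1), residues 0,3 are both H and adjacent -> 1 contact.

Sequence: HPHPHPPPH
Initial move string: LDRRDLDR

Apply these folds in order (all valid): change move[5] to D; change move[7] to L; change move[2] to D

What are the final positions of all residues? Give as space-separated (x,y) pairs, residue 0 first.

Answer: (0,0) (-1,0) (-1,-1) (-1,-2) (0,-2) (0,-3) (0,-4) (0,-5) (-1,-5)

Derivation:
Initial moves: LDRRDLDR
Fold: move[5]->D => LDRRDDDR (positions: [(0, 0), (-1, 0), (-1, -1), (0, -1), (1, -1), (1, -2), (1, -3), (1, -4), (2, -4)])
Fold: move[7]->L => LDRRDDDL (positions: [(0, 0), (-1, 0), (-1, -1), (0, -1), (1, -1), (1, -2), (1, -3), (1, -4), (0, -4)])
Fold: move[2]->D => LDDRDDDL (positions: [(0, 0), (-1, 0), (-1, -1), (-1, -2), (0, -2), (0, -3), (0, -4), (0, -5), (-1, -5)])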